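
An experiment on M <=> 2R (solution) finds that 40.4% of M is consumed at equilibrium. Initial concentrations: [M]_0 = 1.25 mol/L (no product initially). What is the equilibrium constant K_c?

K_c = 1.37 mol/L

Let X = conversion of M.
Concentrations: [M] = 1.25 − 1.25X; [R] = 2.5X.
At X = 0.404: [M] = 0.745, [R] = 1.01.
K_c = [R]^2 / ([M]) = 1.37 mol/L.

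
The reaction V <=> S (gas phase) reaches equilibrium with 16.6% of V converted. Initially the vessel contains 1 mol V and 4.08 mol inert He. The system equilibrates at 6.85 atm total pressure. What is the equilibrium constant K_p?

K_p = 0.199

Take 1 mol V as basis and let X be its fractional conversion, so ξ = X.
At extent ξ: n_V = 1 − X; n_S = X; n_I = 4.08 (inert).
Since Δν = 0, n_T = 5.08 throughout.
At X = 0.166: n_V = 0.834, n_S = 0.166, n_T = 5.08.
p_i = (n_i/n_T)·P. K_p = p_S / (p_V) = 0.199.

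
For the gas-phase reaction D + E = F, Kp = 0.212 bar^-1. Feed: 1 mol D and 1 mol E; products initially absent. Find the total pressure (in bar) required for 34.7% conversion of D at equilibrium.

Let X = conversion of D (basis 1 mol D); extent of reaction ξ = X.
At extent ξ: n_D = 1 − X; n_E = 1 − X; n_F = X.
Summing: n_T = 2 − X.
Kp = p_F / (p_D p_E) with p_i = (n_i/n_T)·P.
At X = 0.347: the mole-fraction product g(X) = Π y_i^ν_i = 1.345. Since Kp = g(X)·P^{-1}, P = (g/Kp)^(1/1) = (1.345/0.212)^(1/1) = 6.35 bar.

P = 6.35 bar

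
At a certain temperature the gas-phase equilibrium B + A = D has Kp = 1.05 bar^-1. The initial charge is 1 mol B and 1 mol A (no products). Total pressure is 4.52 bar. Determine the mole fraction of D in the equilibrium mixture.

Let X = conversion of B (basis 1 mol B); extent of reaction ξ = X.
Moles: n_B = 1 − X; n_A = 1 − X; n_D = X.
Total moles n_T = 2 − X.
With p_i = (n_i/n_T)P, Kp = p_D / (p_B p_A).
This yields a degree-2 equation in X; solving on (0,1), X = 0.583.
Then n_D = 0.583, n_T = 1.42, so y_D = 0.411.

y_D = 0.411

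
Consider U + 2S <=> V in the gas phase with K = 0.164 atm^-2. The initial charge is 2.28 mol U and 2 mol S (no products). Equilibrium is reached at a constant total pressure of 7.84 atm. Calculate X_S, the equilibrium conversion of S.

Take 2 mol S as basis and let X be its fractional conversion, so ξ = X.
Mole table: n_U = 2.28 − X; n_S = 2 − 2X; n_V = X.
Summing: n_T = 4.28 − 2X.
Mole fractions y_i = n_i/n_T; K = p_V / (p_U p_S^2) with p_i = y_i·P.
Setting this equal to 0.164 atm^-2 and taking the physical root (0 < X < 1) gives X = 0.698.

X = 0.698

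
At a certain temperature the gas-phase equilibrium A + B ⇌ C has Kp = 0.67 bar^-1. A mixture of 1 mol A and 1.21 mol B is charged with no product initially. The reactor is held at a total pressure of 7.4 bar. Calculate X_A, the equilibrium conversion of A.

Basis: 1 mol A initially; let X = conversion of A. Extent ξ = X.
At extent ξ: n_A = 1 − X; n_B = 1.21 − X; n_C = X.
n_T = Σnᵢ = 2.21 − X.
Mole fractions y_i = n_i/n_T; Kp = p_C / (p_A p_B) with p_i = y_i·P.
Substituting and setting equal to 0.67 bar^-1 gives a polynomial in X; the root in (0,1) is X = 0.642.

X = 0.642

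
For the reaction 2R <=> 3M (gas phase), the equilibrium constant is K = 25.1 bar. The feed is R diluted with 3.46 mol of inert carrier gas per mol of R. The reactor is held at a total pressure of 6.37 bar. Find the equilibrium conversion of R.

Basis: 1 mol R initially; let X = conversion of R. Extent ξ = 0.5X.
Moles: n_R = 1 − X; n_M = 1.5X; n_I = 3.46 (inert).
Summing: n_T = 4.46 + 0.5X.
Mole fractions y_i = n_i/n_T; K = p_M^3 / (p_R^2) with p_i = y_i·P.
Setting this equal to 25.1 bar and taking the physical root (0 < X < 1) gives X = 0.735.

X = 0.735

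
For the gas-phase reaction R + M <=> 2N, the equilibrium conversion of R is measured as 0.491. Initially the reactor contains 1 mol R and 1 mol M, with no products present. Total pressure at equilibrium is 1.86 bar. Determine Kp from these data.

Basis: 1 mol R initially; let X = conversion of R. Extent ξ = X.
Species balance: n_R = 1 − X; n_M = 1 − X; n_N = 2X.
n_T stays at 2 (no change in mole number).
At X = 0.491: n_R = 0.509, n_M = 0.509, n_N = 0.982, n_T = 2.
p_i = (n_i/n_T)·P. Kp = p_N^2 / (p_R p_M) = 3.72.

Kp = 3.72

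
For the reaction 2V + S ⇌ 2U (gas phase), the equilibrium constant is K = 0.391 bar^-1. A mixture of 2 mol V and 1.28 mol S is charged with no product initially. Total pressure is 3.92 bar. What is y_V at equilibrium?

Let X = conversion of V (basis 2 mol V); extent of reaction ξ = X.
At extent ξ: n_V = 2 − 2X; n_S = 1.28 − X; n_U = 2X.
Summing: n_T = 3.28 − X.
Mole fractions y_i = n_i/n_T; K = p_U^2 / (p_V^2 p_S) with p_i = y_i·P.
Setting this equal to 0.391 bar^-1 and taking the physical root (0 < X < 1) gives X = 0.406.
Then n_V = 1.19, n_T = 2.87, so y_V = 0.413.

y_V = 0.413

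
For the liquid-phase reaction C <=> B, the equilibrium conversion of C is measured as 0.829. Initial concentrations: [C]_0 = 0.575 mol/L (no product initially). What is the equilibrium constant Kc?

Kc = 4.85

Let X = conversion of C.
Concentrations: [C] = 0.575 − 0.575X; [B] = 0.575X.
At X = 0.829: [C] = 0.0983, [B] = 0.477.
Kc = [B] / ([C]) = 4.85.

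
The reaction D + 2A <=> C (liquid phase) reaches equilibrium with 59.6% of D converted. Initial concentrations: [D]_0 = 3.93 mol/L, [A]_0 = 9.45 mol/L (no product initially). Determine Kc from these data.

Kc = 0.065 (mol/L)^-2

Let X = conversion of D.
Concentrations: [D] = 3.93 − 3.93X; [A] = 9.45 − 7.86X; [C] = 3.93X.
At X = 0.596: [D] = 1.59, [A] = 4.77, [C] = 2.34.
Kc = [C] / ([D] [A]^2) = 0.065 (mol/L)^-2.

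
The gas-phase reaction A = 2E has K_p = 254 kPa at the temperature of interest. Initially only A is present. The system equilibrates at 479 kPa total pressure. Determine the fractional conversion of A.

X = 0.342

Let X = conversion of A (basis 1 mol A); extent of reaction ξ = X.
Species balance: n_A = 1 − X; n_E = 2X.
Summing: n_T = 1 + X.
Mole fractions y_i = n_i/n_T; K_p = p_E^2 / (p_A) with p_i = y_i·P.
Setting this equal to 254 kPa and taking the physical root (0 < X < 1) gives X = 0.342.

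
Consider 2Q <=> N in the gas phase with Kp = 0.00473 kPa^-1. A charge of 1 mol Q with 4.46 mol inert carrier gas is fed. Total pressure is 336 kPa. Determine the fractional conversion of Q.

X = 0.296

Let X = conversion of Q (basis 1 mol Q); extent of reaction ξ = 0.5X.
Moles: n_Q = 1 − X; n_N = 0.5X; n_I = 4.46 (inert).
Total moles n_T = 5.46 − 0.5X.
y_i = n_i/n_T, p_i = y_i·P. Kp = p_N / (p_Q^2).
This yields a degree-2 equation in X; solving on (0,1), X = 0.296.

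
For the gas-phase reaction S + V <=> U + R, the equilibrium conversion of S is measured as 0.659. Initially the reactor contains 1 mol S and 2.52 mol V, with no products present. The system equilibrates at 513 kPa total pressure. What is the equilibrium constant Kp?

Kp = 0.684

Take 1 mol S as basis and let X be its fractional conversion, so ξ = X.
Mole table: n_S = 1 − X; n_V = 2.52 − X; n_U = X; n_R = X.
Since Δν = 0, n_T = 3.52 throughout.
At X = 0.659: n_S = 0.341, n_V = 1.86, n_U = 0.659, n_R = 0.659, n_T = 3.52.
p_i = (n_i/n_T)·P. Kp = p_U p_R / (p_S p_V) = 0.684.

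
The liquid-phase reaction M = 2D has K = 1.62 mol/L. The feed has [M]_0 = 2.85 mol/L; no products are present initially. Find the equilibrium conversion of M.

Let X = conversion of M; extent ξ = 2.85·X mol/L.
Concentrations: [M] = 2.85 − 2.85X; [D] = 5.7X.
K = [D]^2 / ([M]).
This equals 1.62 at X = 0.313 (the root in 0 < X < 1).

X = 0.313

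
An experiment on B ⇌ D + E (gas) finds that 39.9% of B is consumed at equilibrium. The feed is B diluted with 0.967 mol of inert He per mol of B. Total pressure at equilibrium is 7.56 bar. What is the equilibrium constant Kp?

Kp = 0.846 bar

Take 1 mol B as basis and let X be its fractional conversion, so ξ = X.
At extent ξ: n_B = 1 − X; n_D = X; n_E = X; n_I = 0.967 (inert).
n_T = Σnᵢ = 1.97 + X.
At X = 0.399: n_B = 0.601, n_D = 0.399, n_E = 0.399, n_T = 2.37.
p_i = (n_i/n_T)·P. Kp = p_D p_E / (p_B) = 0.846 bar.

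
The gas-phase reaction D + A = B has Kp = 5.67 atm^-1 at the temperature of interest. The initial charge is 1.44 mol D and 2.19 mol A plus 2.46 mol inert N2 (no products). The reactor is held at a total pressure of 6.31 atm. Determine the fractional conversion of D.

X = 0.873

Basis: 1.44 mol D initially; let X = conversion of D. Extent ξ = 1.44X.
Mole table: n_D = 1.44 − 1.44X; n_A = 2.19 − 1.44X; n_B = 1.44X; n_I = 2.46 (inert).
Total moles n_T = 6.09 − 1.44X.
Mole fractions y_i = n_i/n_T; Kp = p_B / (p_D p_A) with p_i = y_i·P.
Setting this equal to 5.67 atm^-1 and taking the physical root (0 < X < 1) gives X = 0.873.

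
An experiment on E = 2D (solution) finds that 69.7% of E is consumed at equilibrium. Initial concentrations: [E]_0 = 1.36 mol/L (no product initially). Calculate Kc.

Kc = 8.72 mol/L

Let X = conversion of E.
Concentrations: [E] = 1.36 − 1.36X; [D] = 2.72X.
At X = 0.697: [E] = 0.412, [D] = 1.9.
Kc = [D]^2 / ([E]) = 8.72 mol/L.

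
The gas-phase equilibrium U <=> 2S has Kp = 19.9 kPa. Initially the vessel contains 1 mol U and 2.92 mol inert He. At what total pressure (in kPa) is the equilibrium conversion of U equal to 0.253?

P = 242 kPa

Take 1 mol U as basis and let X be its fractional conversion, so ξ = X.
Species balance: n_U = 1 − X; n_S = 2X; n_I = 2.92 (inert).
Total moles n_T = 3.92 + X.
Kp = p_S^2 / (p_U) with p_i = (n_i/n_T)·P.
At X = 0.253: the mole-fraction product g(X) = Π y_i^ν_i = 0.08214. Since Kp = g(X)·P^{1}, P = (Kp/g)^(1/1) = (19.9/0.08214)^(1/1) = 242 kPa.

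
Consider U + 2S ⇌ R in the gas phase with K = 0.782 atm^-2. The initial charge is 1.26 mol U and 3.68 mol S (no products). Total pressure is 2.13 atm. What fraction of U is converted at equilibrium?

Basis: 1.26 mol U initially; let X = conversion of U. Extent ξ = 1.26X.
Species balance: n_U = 1.26 − 1.26X; n_S = 3.68 − 2.52X; n_R = 1.26X.
n_T = Σnᵢ = 4.94 − 2.52X.
y_i = n_i/n_T, p_i = y_i·P. K = p_R / (p_U p_S^2).
Substituting and setting equal to 0.782 atm^-2 gives a polynomial in X; the root in (0,1) is X = 0.589.

X = 0.589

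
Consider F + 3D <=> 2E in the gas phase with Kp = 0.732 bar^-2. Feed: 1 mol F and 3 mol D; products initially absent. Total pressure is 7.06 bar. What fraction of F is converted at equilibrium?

Let X = conversion of F (basis 1 mol F); extent of reaction ξ = X.
Moles: n_F = 1 − X; n_D = 3 − 3X; n_E = 2X.
Total moles n_T = 4 − 2X.
y_i = n_i/n_T, p_i = y_i·P. Kp = p_E^2 / (p_F p_D^3).
Equating to 0.732 bar^-2 and solving on 0 < X < 1: X = 0.664.

X = 0.664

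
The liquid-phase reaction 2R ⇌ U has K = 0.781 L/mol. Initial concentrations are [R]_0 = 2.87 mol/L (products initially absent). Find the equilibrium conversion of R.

Let X = conversion of R; extent ξ = 2.87X/2 mol/L.
Concentrations: [R] = 2.87 − 2.87X; [U] = 1.44X.
K = [U] / ([R]^2).
This equals 0.781 at X = 0.626 (the root in 0 < X < 1).

X = 0.626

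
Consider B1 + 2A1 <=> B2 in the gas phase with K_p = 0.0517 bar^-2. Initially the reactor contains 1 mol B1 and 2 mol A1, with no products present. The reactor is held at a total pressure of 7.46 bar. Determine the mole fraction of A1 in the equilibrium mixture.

Take 1 mol B1 as basis and let X be its fractional conversion, so ξ = X.
At extent ξ: n_B1 = 1 − X; n_A1 = 2 − 2X; n_B2 = X.
n_T = Σnᵢ = 3 − 2X.
With p_i = (n_i/n_T)P, K_p = p_B2 / (p_B1 p_A1^2).
This yields a degree-3 equation in X; solving on (0,1), X = 0.444.
Then n_A1 = 1.11, n_T = 2.11, so y_A1 = 0.527.

y_A1 = 0.527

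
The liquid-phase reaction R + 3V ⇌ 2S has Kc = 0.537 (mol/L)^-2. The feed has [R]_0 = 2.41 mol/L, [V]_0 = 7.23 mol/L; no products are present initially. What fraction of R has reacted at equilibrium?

X = 0.630

Let X = conversion of R; extent ξ = 2.41·X mol/L.
Concentrations: [R] = 2.41 − 2.41X; [V] = 7.23 − 7.23X; [S] = 4.82X.
Kc = [S]^2 / ([R] [V]^3).
Setting equal to 0.537 and solving for X on (0,1) gives X = 0.630.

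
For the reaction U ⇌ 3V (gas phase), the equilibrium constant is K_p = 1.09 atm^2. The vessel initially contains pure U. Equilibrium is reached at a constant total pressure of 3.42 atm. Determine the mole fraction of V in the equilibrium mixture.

y_V = 0.385

Basis: 1 mol U initially; let X = conversion of U. Extent ξ = X.
Species balance: n_U = 1 − X; n_V = 3X.
Summing: n_T = 1 + 2X.
y_i = n_i/n_T, p_i = y_i·P. K_p = p_V^3 / (p_U).
Setting this equal to 1.09 atm^2 and taking the physical root (0 < X < 1) gives X = 0.173.
Then n_V = 0.519, n_T = 1.35, so y_V = 0.385.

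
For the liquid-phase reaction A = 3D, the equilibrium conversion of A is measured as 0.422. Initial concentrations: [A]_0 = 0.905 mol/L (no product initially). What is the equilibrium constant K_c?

K_c = 2.88 (mol/L)^2

Let X = conversion of A.
Concentrations: [A] = 0.905 − 0.905X; [D] = 2.71X.
At X = 0.422: [A] = 0.523, [D] = 1.15.
K_c = [D]^3 / ([A]) = 2.88 (mol/L)^2.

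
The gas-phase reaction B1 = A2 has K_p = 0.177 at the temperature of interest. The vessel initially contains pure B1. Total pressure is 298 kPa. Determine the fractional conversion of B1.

Take 1 mol B1 as basis and let X be its fractional conversion, so ξ = X.
Mole table: n_B1 = 1 − X; n_A2 = X.
n_T stays at 1 (no change in mole number).
Mole fractions y_i = n_i/n_T; K_p = p_A2 / (p_B1) with p_i = y_i·P.
Equating to 0.177 and solving on 0 < X < 1: X = 0.150.

X = 0.150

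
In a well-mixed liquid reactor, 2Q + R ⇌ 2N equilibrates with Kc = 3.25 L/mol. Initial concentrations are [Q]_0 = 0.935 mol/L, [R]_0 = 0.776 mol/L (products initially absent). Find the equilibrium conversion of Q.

X = 0.563

Let X = conversion of Q; extent ξ = 0.935X/2 mol/L.
Concentrations: [Q] = 0.935 − 0.935X; [R] = 0.776 − 0.468X; [N] = 0.935X.
Kc = [N]^2 / ([Q]^2 [R]).
Setting equal to 3.25 and solving for X on (0,1) gives X = 0.563.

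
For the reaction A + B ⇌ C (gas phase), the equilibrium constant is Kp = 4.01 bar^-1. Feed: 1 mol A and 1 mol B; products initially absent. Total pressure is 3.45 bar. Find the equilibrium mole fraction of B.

Basis: 1 mol A initially; let X = conversion of A. Extent ξ = X.
Moles: n_A = 1 − X; n_B = 1 − X; n_C = X.
n_T = Σnᵢ = 2 − X.
y_i = n_i/n_T, p_i = y_i·P. Kp = p_C / (p_A p_B).
This yields a degree-2 equation in X; solving on (0,1), X = 0.740.
Then n_B = 0.26, n_T = 1.26, so y_B = 0.206.

y_B = 0.206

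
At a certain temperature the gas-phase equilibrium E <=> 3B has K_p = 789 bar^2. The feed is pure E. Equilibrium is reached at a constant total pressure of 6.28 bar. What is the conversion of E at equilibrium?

Basis: 1 mol E initially; let X = conversion of E. Extent ξ = X.
At extent ξ: n_E = 1 − X; n_B = 3X.
n_T = Σnᵢ = 1 + 2X.
y_i = n_i/n_T, p_i = y_i·P. K_p = p_B^3 / (p_E).
Equating to 789 bar^2 and solving on 0 < X < 1: X = 0.879.

X = 0.879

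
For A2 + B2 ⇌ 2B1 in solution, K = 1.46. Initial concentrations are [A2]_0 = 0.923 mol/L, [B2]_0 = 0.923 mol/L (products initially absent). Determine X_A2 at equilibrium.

X = 0.377

Let X = conversion of A2; extent ξ = 0.923·X mol/L.
Concentrations: [A2] = 0.923 − 0.923X; [B2] = 0.923 − 0.923X; [B1] = 1.85X.
K = [B1]^2 / ([A2] [B2]).
Solving K = 1.46 for X ∈ (0,1): X = 0.377.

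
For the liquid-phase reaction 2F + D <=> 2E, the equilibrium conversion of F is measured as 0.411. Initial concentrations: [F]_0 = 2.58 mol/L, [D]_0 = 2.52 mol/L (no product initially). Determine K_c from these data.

Let X = conversion of F.
Concentrations: [F] = 2.58 − 2.58X; [D] = 2.52 − 1.29X; [E] = 2.58X.
At X = 0.411: [F] = 1.52, [D] = 1.99, [E] = 1.06.
K_c = [E]^2 / ([F]^2 [D]) = 0.245 L/mol.

K_c = 0.245 L/mol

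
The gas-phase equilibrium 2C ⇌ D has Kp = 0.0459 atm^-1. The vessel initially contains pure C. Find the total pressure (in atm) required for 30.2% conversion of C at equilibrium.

Let X = conversion of C (basis 1 mol C); extent of reaction ξ = 0.5X.
Species balance: n_C = 1 − X; n_D = 0.5X.
Total moles n_T = 1 − 0.5X.
Kp = p_D / (p_C^2) with p_i = (n_i/n_T)·P.
At X = 0.302: the mole-fraction product g(X) = Π y_i^ν_i = 0.2631. Since Kp = g(X)·P^{-1}, P = (g/Kp)^(1/1) = (0.2631/0.0459)^(1/1) = 5.73 atm.

P = 5.73 atm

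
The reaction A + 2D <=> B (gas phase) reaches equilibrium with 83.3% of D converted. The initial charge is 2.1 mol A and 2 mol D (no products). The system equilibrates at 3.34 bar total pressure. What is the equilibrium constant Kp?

Kp = 3.13 bar^-2

Let X = conversion of D (basis 2 mol D); extent of reaction ξ = X.
At extent ξ: n_A = 2.1 − X; n_D = 2 − 2X; n_B = X.
Total moles n_T = 4.1 − 2X.
At X = 0.833: n_A = 1.27, n_D = 0.334, n_B = 0.833, n_T = 2.43.
p_i = (n_i/n_T)·P. Kp = p_B / (p_A p_D^2) = 3.13 bar^-2.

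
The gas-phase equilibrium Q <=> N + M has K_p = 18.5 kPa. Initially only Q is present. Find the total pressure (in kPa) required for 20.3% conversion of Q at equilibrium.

P = 430 kPa

Take 1 mol Q as basis and let X be its fractional conversion, so ξ = X.
Moles: n_Q = 1 − X; n_N = X; n_M = X.
Total moles n_T = 1 + X.
K_p = p_N p_M / (p_Q) with p_i = (n_i/n_T)·P.
At X = 0.203: the mole-fraction product g(X) = Π y_i^ν_i = 0.04298. Since K_p = g(X)·P^{1}, P = (K_p/g)^(1/1) = (18.5/0.04298)^(1/1) = 430 kPa.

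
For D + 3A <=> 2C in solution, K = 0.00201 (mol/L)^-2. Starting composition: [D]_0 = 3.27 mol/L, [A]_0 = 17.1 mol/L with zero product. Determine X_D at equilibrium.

X = 0.431

Let X = conversion of D; extent ξ = 3.27·X mol/L.
Concentrations: [D] = 3.27 − 3.27X; [A] = 17.1 − 9.81X; [C] = 6.54X.
K = [C]^2 / ([D] [A]^3).
This equals 0.00201 at X = 0.431 (the root in 0 < X < 1).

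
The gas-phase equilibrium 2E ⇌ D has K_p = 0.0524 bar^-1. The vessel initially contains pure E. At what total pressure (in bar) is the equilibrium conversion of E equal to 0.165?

P = 2.07 bar

Basis: 1 mol E initially; let X = conversion of E. Extent ξ = 0.5X.
At extent ξ: n_E = 1 − X; n_D = 0.5X.
Total moles n_T = 1 − 0.5X.
K_p = p_D / (p_E^2) with p_i = (n_i/n_T)·P.
At X = 0.165: the mole-fraction product g(X) = Π y_i^ν_i = 0.1086. Since K_p = g(X)·P^{-1}, P = (g/K_p)^(1/1) = (0.1086/0.0524)^(1/1) = 2.07 bar.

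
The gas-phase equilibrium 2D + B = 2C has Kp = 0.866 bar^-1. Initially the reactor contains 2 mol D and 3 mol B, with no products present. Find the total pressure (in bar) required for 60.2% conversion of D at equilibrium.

P = 4.85 bar

Basis: 2 mol D initially; let X = conversion of D. Extent ξ = X.
At extent ξ: n_D = 2 − 2X; n_B = 3 − X; n_C = 2X.
Total moles n_T = 5 − X.
Kp = p_C^2 / (p_D^2 p_B) with p_i = (n_i/n_T)·P.
At X = 0.602: the mole-fraction product g(X) = Π y_i^ν_i = 4.196. Since Kp = g(X)·P^{-1}, P = (g/Kp)^(1/1) = (4.196/0.866)^(1/1) = 4.85 bar.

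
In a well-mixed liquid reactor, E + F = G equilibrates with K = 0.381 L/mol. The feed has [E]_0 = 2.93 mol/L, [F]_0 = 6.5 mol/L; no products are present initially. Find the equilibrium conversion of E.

Let X = conversion of E; extent ξ = 2.93·X mol/L.
Concentrations: [E] = 2.93 − 2.93X; [F] = 6.5 − 2.93X; [G] = 2.93X.
K = [G] / ([E] [F]).
This equals 0.381 at X = 0.638 (the root in 0 < X < 1).

X = 0.638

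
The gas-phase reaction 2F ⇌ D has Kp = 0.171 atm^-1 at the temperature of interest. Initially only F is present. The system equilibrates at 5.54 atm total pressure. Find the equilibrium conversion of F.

X = 0.543

Let X = conversion of F (basis 1 mol F); extent of reaction ξ = 0.5X.
Mole table: n_F = 1 − X; n_D = 0.5X.
Total moles n_T = 1 − 0.5X.
With p_i = (n_i/n_T)P, Kp = p_D / (p_F^2).
This yields a degree-2 equation in X; solving on (0,1), X = 0.543.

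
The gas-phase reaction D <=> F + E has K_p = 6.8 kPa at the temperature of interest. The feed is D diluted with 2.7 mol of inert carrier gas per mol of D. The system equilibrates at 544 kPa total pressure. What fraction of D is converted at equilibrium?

Let X = conversion of D (basis 1 mol D); extent of reaction ξ = X.
Mole table: n_D = 1 − X; n_F = X; n_E = X; n_I = 2.7 (inert).
Total moles n_T = 3.7 + X.
Mole fractions y_i = n_i/n_T; K_p = p_F p_E / (p_D) with p_i = y_i·P.
Setting this equal to 6.8 kPa and taking the physical root (0 < X < 1) gives X = 0.198.

X = 0.198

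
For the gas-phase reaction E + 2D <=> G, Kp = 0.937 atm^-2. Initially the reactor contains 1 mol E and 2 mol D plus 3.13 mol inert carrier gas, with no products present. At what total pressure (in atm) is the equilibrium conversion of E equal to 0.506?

Basis: 1 mol E initially; let X = conversion of E. Extent ξ = X.
Mole table: n_E = 1 − X; n_D = 2 − 2X; n_G = X; n_I = 3.13 (inert).
Summing: n_T = 6.13 − 2X.
Kp = p_G / (p_E p_D^2) with p_i = (n_i/n_T)·P.
At X = 0.506: the mole-fraction product g(X) = Π y_i^ν_i = 27.49. Since Kp = g(X)·P^{-2}, P = (g/Kp)^(1/2) = (27.49/0.937)^(1/2) = 5.42 atm.

P = 5.42 atm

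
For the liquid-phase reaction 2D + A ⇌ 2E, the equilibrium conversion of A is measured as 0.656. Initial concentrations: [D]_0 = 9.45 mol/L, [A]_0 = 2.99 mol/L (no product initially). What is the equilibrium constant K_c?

Let X = conversion of A.
Concentrations: [D] = 9.45 − 5.98X; [A] = 2.99 − 2.99X; [E] = 5.98X.
At X = 0.656: [D] = 5.53, [A] = 1.03, [E] = 3.92.
K_c = [E]^2 / ([D]^2 [A]) = 0.49 L/mol.

K_c = 0.49 L/mol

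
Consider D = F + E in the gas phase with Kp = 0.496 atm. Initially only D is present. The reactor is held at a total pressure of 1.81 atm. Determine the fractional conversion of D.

X = 0.464

Basis: 1 mol D initially; let X = conversion of D. Extent ξ = X.
Species balance: n_D = 1 − X; n_F = X; n_E = X.
Summing: n_T = 1 + X.
Mole fractions y_i = n_i/n_T; Kp = p_F p_E / (p_D) with p_i = y_i·P.
Equating to 0.496 atm and solving on 0 < X < 1: X = 0.464.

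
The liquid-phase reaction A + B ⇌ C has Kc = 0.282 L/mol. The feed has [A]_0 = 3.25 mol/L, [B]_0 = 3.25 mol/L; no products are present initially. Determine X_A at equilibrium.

X = 0.367

Let X = conversion of A; extent ξ = 3.25·X mol/L.
Concentrations: [A] = 3.25 − 3.25X; [B] = 3.25 − 3.25X; [C] = 3.25X.
Kc = [C] / ([A] [B]).
Equating to 0.282 L/mol: the physical root is X = 0.367.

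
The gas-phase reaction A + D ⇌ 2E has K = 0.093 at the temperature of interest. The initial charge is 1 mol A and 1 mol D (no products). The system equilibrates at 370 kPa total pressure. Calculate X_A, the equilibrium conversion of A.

X = 0.132

Let X = conversion of A (basis 1 mol A); extent of reaction ξ = X.
Moles: n_A = 1 − X; n_D = 1 − X; n_E = 2X.
Since Δν = 0, n_T = 2 throughout.
Mole fractions y_i = n_i/n_T; K = p_E^2 / (p_A p_D) with p_i = y_i·P.
Substituting and setting equal to 0.093 gives a polynomial in X; the root in (0,1) is X = 0.132.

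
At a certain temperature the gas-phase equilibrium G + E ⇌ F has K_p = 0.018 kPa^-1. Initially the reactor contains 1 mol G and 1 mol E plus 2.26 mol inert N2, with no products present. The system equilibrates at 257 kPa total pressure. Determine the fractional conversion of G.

Basis: 1 mol G initially; let X = conversion of G. Extent ξ = X.
Mole table: n_G = 1 − X; n_E = 1 − X; n_F = X; n_I = 2.26 (inert).
Summing: n_T = 4.26 − X.
y_i = n_i/n_T, p_i = y_i·P. K_p = p_F / (p_G p_E).
Setting this equal to 0.018 kPa^-1 and taking the physical root (0 < X < 1) gives X = 0.414.

X = 0.414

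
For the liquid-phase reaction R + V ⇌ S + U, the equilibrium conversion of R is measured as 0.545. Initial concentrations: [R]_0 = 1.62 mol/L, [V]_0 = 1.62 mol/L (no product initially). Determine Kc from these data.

Kc = 1.43

Let X = conversion of R.
Concentrations: [R] = 1.62 − 1.62X; [V] = 1.62 − 1.62X; [S] = 1.62X; [U] = 1.62X.
At X = 0.545: [R] = 0.737, [V] = 0.737, [S] = 0.883, [U] = 0.883.
Kc = [S] [U] / ([R] [V]) = 1.43.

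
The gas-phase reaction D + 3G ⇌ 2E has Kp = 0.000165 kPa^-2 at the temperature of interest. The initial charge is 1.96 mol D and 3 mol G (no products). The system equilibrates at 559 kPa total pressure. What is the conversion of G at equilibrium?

Take 3 mol G as basis and let X be its fractional conversion, so ξ = X.
Mole table: n_D = 1.96 − X; n_G = 3 − 3X; n_E = 2X.
n_T = Σnᵢ = 4.96 − 2X.
With p_i = (n_i/n_T)P, Kp = p_E^2 / (p_D p_G^3).
Setting this equal to 0.000165 kPa^-2 and taking the physical root (0 < X < 1) gives X = 0.748.

X = 0.748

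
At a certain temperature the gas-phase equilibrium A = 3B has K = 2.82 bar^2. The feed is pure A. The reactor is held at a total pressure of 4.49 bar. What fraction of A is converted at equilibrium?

Let X = conversion of A (basis 1 mol A); extent of reaction ξ = X.
At extent ξ: n_A = 1 − X; n_B = 3X.
n_T = Σnᵢ = 1 + 2X.
With p_i = (n_i/n_T)P, K = p_B^3 / (p_A).
Setting this equal to 2.82 bar^2 and taking the physical root (0 < X < 1) gives X = 0.201.

X = 0.201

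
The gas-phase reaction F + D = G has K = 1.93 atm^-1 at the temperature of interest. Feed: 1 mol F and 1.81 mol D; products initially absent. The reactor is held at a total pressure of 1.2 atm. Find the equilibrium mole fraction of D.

y_D = 0.555

Let X = conversion of F (basis 1 mol F); extent of reaction ξ = X.
Moles: n_F = 1 − X; n_D = 1.81 − X; n_G = X.
n_T = Σnᵢ = 2.81 − X.
y_i = n_i/n_T, p_i = y_i·P. K = p_G / (p_F p_D).
This yields a degree-2 equation in X; solving on (0,1), X = 0.562.
Then n_D = 1.25, n_T = 2.25, so y_D = 0.555.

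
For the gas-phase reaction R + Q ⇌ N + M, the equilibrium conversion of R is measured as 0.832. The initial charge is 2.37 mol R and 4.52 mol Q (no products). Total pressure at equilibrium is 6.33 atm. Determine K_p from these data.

K_p = 3.83

Basis: 2.37 mol R initially; let X = conversion of R. Extent ξ = 2.37X.
Mole table: n_R = 2.37 − 2.37X; n_Q = 4.52 − 2.37X; n_N = 2.37X; n_M = 2.37X.
Since Δν = 0, n_T = 6.89 throughout.
At X = 0.832: n_R = 0.398, n_Q = 2.55, n_N = 1.97, n_M = 1.97, n_T = 6.89.
p_i = (n_i/n_T)·P. K_p = p_N p_M / (p_R p_Q) = 3.83.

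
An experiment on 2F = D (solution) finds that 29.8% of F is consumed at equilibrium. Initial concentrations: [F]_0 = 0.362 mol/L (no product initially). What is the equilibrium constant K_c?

Let X = conversion of F.
Concentrations: [F] = 0.362 − 0.362X; [D] = 0.181X.
At X = 0.298: [F] = 0.254, [D] = 0.0539.
K_c = [D] / ([F]^2) = 0.835 L/mol.

K_c = 0.835 L/mol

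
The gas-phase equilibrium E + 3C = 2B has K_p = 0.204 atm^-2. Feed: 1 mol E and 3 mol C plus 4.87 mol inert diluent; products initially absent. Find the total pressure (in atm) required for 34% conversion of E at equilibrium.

Let X = conversion of E (basis 1 mol E); extent of reaction ξ = X.
Mole table: n_E = 1 − X; n_C = 3 − 3X; n_B = 2X; n_I = 4.87 (inert).
Summing: n_T = 8.87 − 2X.
K_p = p_B^2 / (p_E p_C^3) with p_i = (n_i/n_T)·P.
At X = 0.34: the mole-fraction product g(X) = Π y_i^ν_i = 6.054. Since K_p = g(X)·P^{-2}, P = (g/K_p)^(1/2) = (6.054/0.204)^(1/2) = 5.45 atm.

P = 5.45 atm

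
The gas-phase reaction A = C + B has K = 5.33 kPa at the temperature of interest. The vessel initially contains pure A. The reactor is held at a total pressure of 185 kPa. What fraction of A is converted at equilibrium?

Basis: 1 mol A initially; let X = conversion of A. Extent ξ = X.
Moles: n_A = 1 − X; n_C = X; n_B = X.
n_T = Σnᵢ = 1 + X.
With p_i = (n_i/n_T)P, K = p_C p_B / (p_A).
Equating to 5.33 kPa and solving on 0 < X < 1: X = 0.167.

X = 0.167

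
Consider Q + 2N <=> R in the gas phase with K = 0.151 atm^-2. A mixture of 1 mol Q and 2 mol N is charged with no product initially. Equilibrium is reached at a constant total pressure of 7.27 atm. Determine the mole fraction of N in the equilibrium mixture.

y_N = 0.440

Basis: 1 mol Q initially; let X = conversion of Q. Extent ξ = X.
Species balance: n_Q = 1 − X; n_N = 2 − 2X; n_R = X.
Total moles n_T = 3 − 2X.
y_i = n_i/n_T, p_i = y_i·P. K = p_R / (p_Q p_N^2).
Substituting and setting equal to 0.151 atm^-2 gives a polynomial in X; the root in (0,1) is X = 0.607.
Then n_N = 0.786, n_T = 1.79, so y_N = 0.440.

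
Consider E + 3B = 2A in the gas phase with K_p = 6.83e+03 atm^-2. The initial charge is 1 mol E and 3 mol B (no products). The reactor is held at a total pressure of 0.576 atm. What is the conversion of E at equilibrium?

X = 0.874

Take 1 mol E as basis and let X be its fractional conversion, so ξ = X.
At extent ξ: n_E = 1 − X; n_B = 3 − 3X; n_A = 2X.
Total moles n_T = 4 − 2X.
Mole fractions y_i = n_i/n_T; K_p = p_A^2 / (p_E p_B^3) with p_i = y_i·P.
Equating to 6.83e+03 atm^-2 and solving on 0 < X < 1: X = 0.874.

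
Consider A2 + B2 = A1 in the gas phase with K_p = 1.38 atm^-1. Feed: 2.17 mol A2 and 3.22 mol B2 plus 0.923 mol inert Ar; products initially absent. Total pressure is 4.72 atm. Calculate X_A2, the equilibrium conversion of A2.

Basis: 2.17 mol A2 initially; let X = conversion of A2. Extent ξ = 2.17X.
Moles: n_A2 = 2.17 − 2.17X; n_B2 = 3.22 − 2.17X; n_A1 = 2.17X; n_I = 0.923 (inert).
Summing: n_T = 6.31 − 2.17X.
y_i = n_i/n_T, p_i = y_i·P. K_p = p_A1 / (p_A2 p_B2).
Substituting and setting equal to 1.38 atm^-1 gives a polynomial in X; the root in (0,1) is X = 0.698.

X = 0.698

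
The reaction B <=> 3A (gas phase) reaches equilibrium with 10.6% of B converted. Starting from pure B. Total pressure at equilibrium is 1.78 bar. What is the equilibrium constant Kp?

Let X = conversion of B (basis 1 mol B); extent of reaction ξ = X.
Species balance: n_B = 1 − X; n_A = 3X.
n_T = Σnᵢ = 1 + 2X.
At X = 0.106: n_B = 0.894, n_A = 0.318, n_T = 1.21.
p_i = (n_i/n_T)·P. Kp = p_A^3 / (p_B) = 0.0776 bar^2.

Kp = 0.0776 bar^2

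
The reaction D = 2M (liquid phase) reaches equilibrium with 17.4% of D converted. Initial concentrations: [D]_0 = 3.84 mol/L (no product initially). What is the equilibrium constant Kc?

Let X = conversion of D.
Concentrations: [D] = 3.84 − 3.84X; [M] = 7.68X.
At X = 0.174: [D] = 3.17, [M] = 1.34.
Kc = [M]^2 / ([D]) = 0.563 mol/L.

Kc = 0.563 mol/L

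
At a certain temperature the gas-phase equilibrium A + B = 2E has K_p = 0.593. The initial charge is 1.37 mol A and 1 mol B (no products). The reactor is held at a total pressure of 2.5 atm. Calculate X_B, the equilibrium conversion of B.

Basis: 1 mol B initially; let X = conversion of B. Extent ξ = X.
Moles: n_A = 1.37 − X; n_B = 1 − X; n_E = 2X.
Total moles n_T = 2.37 (Δν = 0, constant).
With p_i = (n_i/n_T)P, K_p = p_E^2 / (p_A p_B).
This yields a degree-2 equation in X; solving on (0,1), X = 0.324.

X = 0.324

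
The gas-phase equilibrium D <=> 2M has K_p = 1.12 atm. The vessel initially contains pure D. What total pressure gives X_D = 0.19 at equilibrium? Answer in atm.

Take 1 mol D as basis and let X be its fractional conversion, so ξ = X.
Moles: n_D = 1 − X; n_M = 2X.
Total moles n_T = 1 + X.
K_p = p_M^2 / (p_D) with p_i = (n_i/n_T)·P.
At X = 0.19: the mole-fraction product g(X) = Π y_i^ν_i = 0.1498. Since K_p = g(X)·P^{1}, P = (K_p/g)^(1/1) = (1.12/0.1498)^(1/1) = 7.48 atm.

P = 7.48 atm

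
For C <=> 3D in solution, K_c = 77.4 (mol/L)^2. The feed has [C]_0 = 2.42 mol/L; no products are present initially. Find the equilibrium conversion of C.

Let X = conversion of C; extent ξ = 2.42·X mol/L.
Concentrations: [C] = 2.42 − 2.42X; [D] = 7.26X.
K_c = [D]^3 / ([C]).
Solving K_c = 77.4 for X ∈ (0,1): X = 0.587.

X = 0.587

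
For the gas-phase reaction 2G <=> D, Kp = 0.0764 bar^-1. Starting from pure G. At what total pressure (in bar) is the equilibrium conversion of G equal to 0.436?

P = 7.01 bar

Take 1 mol G as basis and let X be its fractional conversion, so ξ = 0.5X.
At extent ξ: n_G = 1 − X; n_D = 0.5X.
n_T = Σnᵢ = 1 − 0.5X.
Kp = p_D / (p_G^2) with p_i = (n_i/n_T)·P.
At X = 0.436: the mole-fraction product g(X) = Π y_i^ν_i = 0.5359. Since Kp = g(X)·P^{-1}, P = (g/Kp)^(1/1) = (0.5359/0.0764)^(1/1) = 7.01 bar.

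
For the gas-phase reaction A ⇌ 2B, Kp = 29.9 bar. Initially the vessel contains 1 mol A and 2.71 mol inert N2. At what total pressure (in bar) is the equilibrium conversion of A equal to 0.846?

P = 7.33 bar

Basis: 1 mol A initially; let X = conversion of A. Extent ξ = X.
Species balance: n_A = 1 − X; n_B = 2X; n_I = 2.71 (inert).
Summing: n_T = 3.71 + X.
Kp = p_B^2 / (p_A) with p_i = (n_i/n_T)·P.
At X = 0.846: the mole-fraction product g(X) = Π y_i^ν_i = 4.08. Since Kp = g(X)·P^{1}, P = (Kp/g)^(1/1) = (29.9/4.08)^(1/1) = 7.33 bar.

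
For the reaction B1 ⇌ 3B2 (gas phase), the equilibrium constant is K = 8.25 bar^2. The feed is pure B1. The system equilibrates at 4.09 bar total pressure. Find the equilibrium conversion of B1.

X = 0.322

Basis: 1 mol B1 initially; let X = conversion of B1. Extent ξ = X.
Moles: n_B1 = 1 − X; n_B2 = 3X.
n_T = Σnᵢ = 1 + 2X.
With p_i = (n_i/n_T)P, K = p_B2^3 / (p_B1).
This yields a degree-3 equation in X; solving on (0,1), X = 0.322.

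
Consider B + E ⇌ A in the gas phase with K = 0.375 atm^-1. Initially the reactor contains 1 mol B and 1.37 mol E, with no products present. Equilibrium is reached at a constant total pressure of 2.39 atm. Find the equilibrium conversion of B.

Basis: 1 mol B initially; let X = conversion of B. Extent ξ = X.
Mole table: n_B = 1 − X; n_E = 1.37 − X; n_A = X.
Summing: n_T = 2.37 − X.
With p_i = (n_i/n_T)P, K = p_A / (p_B p_E).
This yields a degree-2 equation in X; solving on (0,1), X = 0.315.

X = 0.315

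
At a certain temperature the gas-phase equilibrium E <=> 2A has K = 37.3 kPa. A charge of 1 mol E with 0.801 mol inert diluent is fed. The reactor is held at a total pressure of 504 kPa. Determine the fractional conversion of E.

Take 1 mol E as basis and let X be its fractional conversion, so ξ = X.
Mole table: n_E = 1 − X; n_A = 2X; n_I = 0.801 (inert).
Total moles n_T = 1.8 + X.
y_i = n_i/n_T, p_i = y_i·P. K = p_A^2 / (p_E).
Equating to 37.3 kPa and solving on 0 < X < 1: X = 0.174.

X = 0.174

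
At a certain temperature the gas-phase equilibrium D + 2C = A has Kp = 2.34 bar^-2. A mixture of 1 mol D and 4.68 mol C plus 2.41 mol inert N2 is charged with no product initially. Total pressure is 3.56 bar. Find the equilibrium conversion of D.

X = 0.865

Basis: 1 mol D initially; let X = conversion of D. Extent ξ = X.
Species balance: n_D = 1 − X; n_C = 4.68 − 2X; n_A = X; n_I = 2.41 (inert).
Summing: n_T = 8.09 − 2X.
y_i = n_i/n_T, p_i = y_i·P. Kp = p_A / (p_D p_C^2).
Equating to 2.34 bar^-2 and solving on 0 < X < 1: X = 0.865.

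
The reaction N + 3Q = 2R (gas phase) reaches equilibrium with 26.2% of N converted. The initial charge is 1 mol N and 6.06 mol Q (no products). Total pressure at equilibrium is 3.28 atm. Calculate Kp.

Kp = 0.0101 atm^-2

Let X = conversion of N (basis 1 mol N); extent of reaction ξ = X.
Moles: n_N = 1 − X; n_Q = 6.06 − 3X; n_R = 2X.
Total moles n_T = 7.06 − 2X.
At X = 0.262: n_N = 0.738, n_Q = 5.27, n_R = 0.524, n_T = 6.54.
p_i = (n_i/n_T)·P. Kp = p_R^2 / (p_N p_Q^3) = 0.0101 atm^-2.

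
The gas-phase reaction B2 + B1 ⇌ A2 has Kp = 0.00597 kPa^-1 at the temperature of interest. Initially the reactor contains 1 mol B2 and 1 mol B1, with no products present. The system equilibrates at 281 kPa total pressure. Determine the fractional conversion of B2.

X = 0.389

Let X = conversion of B2 (basis 1 mol B2); extent of reaction ξ = X.
Mole table: n_B2 = 1 − X; n_B1 = 1 − X; n_A2 = X.
Total moles n_T = 2 − X.
y_i = n_i/n_T, p_i = y_i·P. Kp = p_A2 / (p_B2 p_B1).
Setting this equal to 0.00597 kPa^-1 and taking the physical root (0 < X < 1) gives X = 0.389.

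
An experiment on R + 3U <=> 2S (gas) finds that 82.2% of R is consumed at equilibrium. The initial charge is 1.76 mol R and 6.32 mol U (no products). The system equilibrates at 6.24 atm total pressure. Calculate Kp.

Kp = 2.38 atm^-2

Let X = conversion of R (basis 1.76 mol R); extent of reaction ξ = 1.76X.
Moles: n_R = 1.76 − 1.76X; n_U = 6.32 − 5.28X; n_S = 3.52X.
n_T = Σnᵢ = 8.08 − 3.52X.
At X = 0.822: n_R = 0.313, n_U = 1.98, n_S = 2.89, n_T = 5.19.
p_i = (n_i/n_T)·P. Kp = p_S^2 / (p_R p_U^3) = 2.38 atm^-2.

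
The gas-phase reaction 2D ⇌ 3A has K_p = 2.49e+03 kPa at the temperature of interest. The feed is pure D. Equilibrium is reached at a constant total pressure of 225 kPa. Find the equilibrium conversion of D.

Basis: 1 mol D initially; let X = conversion of D. Extent ξ = 0.5X.
At extent ξ: n_D = 1 − X; n_A = 1.5X.
n_T = Σnᵢ = 1 + 0.5X.
y_i = n_i/n_T, p_i = y_i·P. K_p = p_A^3 / (p_D^2).
Substituting and setting equal to 2.49e+03 kPa gives a polynomial in X; the root in (0,1) is X = 0.714.

X = 0.714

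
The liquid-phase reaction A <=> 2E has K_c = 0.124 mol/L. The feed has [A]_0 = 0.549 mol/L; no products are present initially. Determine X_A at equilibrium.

Let X = conversion of A; extent ξ = 0.549·X mol/L.
Concentrations: [A] = 0.549 − 0.549X; [E] = 1.1X.
K_c = [E]^2 / ([A]).
This equals 0.124 at X = 0.211 (the root in 0 < X < 1).

X = 0.211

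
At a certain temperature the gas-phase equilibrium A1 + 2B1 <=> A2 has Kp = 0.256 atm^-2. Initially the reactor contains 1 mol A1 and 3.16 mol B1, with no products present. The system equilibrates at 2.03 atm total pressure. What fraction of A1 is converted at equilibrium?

Let X = conversion of A1 (basis 1 mol A1); extent of reaction ξ = X.
Mole table: n_A1 = 1 − X; n_B1 = 3.16 − 2X; n_A2 = X.
Total moles n_T = 4.16 − 2X.
y_i = n_i/n_T, p_i = y_i·P. Kp = p_A2 / (p_A1 p_B1^2).
Substituting and setting equal to 0.256 atm^-2 gives a polynomial in X; the root in (0,1) is X = 0.348.

X = 0.348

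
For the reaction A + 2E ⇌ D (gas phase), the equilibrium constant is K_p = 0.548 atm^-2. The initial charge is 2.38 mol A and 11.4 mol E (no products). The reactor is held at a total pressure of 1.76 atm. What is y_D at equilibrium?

Basis: 2.38 mol A initially; let X = conversion of A. Extent ξ = 2.38X.
At extent ξ: n_A = 2.38 − 2.38X; n_E = 11.4 − 4.76X; n_D = 2.38X.
Summing: n_T = 13.8 − 4.76X.
y_i = n_i/n_T, p_i = y_i·P. K_p = p_D / (p_A p_E^2).
This yields a degree-3 equation in X; solving on (0,1), X = 0.514.
Then n_D = 1.22, n_T = 11.3, so y_D = 0.108.

y_D = 0.108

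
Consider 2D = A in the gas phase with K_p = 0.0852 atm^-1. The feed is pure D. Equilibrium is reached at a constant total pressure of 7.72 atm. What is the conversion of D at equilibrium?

X = 0.475

Take 1 mol D as basis and let X be its fractional conversion, so ξ = 0.5X.
Moles: n_D = 1 − X; n_A = 0.5X.
Summing: n_T = 1 − 0.5X.
y_i = n_i/n_T, p_i = y_i·P. K_p = p_A / (p_D^2).
Substituting and setting equal to 0.0852 atm^-1 gives a polynomial in X; the root in (0,1) is X = 0.475.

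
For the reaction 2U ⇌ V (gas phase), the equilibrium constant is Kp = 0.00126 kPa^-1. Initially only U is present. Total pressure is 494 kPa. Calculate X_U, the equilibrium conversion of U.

Let X = conversion of U (basis 1 mol U); extent of reaction ξ = 0.5X.
At extent ξ: n_U = 1 − X; n_V = 0.5X.
n_T = Σnᵢ = 1 − 0.5X.
y_i = n_i/n_T, p_i = y_i·P. Kp = p_V / (p_U^2).
This yields a degree-2 equation in X; solving on (0,1), X = 0.465.

X = 0.465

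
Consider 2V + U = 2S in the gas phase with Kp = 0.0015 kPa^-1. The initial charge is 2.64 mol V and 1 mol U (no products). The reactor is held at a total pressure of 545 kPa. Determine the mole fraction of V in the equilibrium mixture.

y_V = 0.579

Basis: 1 mol U initially; let X = conversion of U. Extent ξ = X.
Moles: n_V = 2.64 − 2X; n_U = 1 − X; n_S = 2X.
n_T = Σnᵢ = 3.64 − X.
With p_i = (n_i/n_T)P, Kp = p_S^2 / (p_V^2 p_U).
This yields a degree-3 equation in X; solving on (0,1), X = 0.374.
Then n_V = 1.89, n_T = 3.27, so y_V = 0.579.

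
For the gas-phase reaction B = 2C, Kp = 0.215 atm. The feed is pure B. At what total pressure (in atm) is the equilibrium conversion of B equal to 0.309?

Take 1 mol B as basis and let X be its fractional conversion, so ξ = X.
Moles: n_B = 1 − X; n_C = 2X.
n_T = Σnᵢ = 1 + X.
Kp = p_C^2 / (p_B) with p_i = (n_i/n_T)·P.
At X = 0.309: the mole-fraction product g(X) = Π y_i^ν_i = 0.4222. Since Kp = g(X)·P^{1}, P = (Kp/g)^(1/1) = (0.215/0.4222)^(1/1) = 0.509 atm.

P = 0.509 atm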